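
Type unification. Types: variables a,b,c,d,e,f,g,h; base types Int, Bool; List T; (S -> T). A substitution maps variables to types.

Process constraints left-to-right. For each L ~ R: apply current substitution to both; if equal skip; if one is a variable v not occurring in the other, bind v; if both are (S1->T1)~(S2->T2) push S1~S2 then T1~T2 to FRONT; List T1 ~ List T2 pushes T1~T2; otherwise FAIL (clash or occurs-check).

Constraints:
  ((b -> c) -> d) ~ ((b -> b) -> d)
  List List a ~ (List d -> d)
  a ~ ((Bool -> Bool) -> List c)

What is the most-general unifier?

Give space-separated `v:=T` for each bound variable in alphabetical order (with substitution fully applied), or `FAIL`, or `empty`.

step 1: unify ((b -> c) -> d) ~ ((b -> b) -> d)  [subst: {-} | 2 pending]
  -> decompose arrow: push (b -> c)~(b -> b), d~d
step 2: unify (b -> c) ~ (b -> b)  [subst: {-} | 3 pending]
  -> decompose arrow: push b~b, c~b
step 3: unify b ~ b  [subst: {-} | 4 pending]
  -> identical, skip
step 4: unify c ~ b  [subst: {-} | 3 pending]
  bind c := b
step 5: unify d ~ d  [subst: {c:=b} | 2 pending]
  -> identical, skip
step 6: unify List List a ~ (List d -> d)  [subst: {c:=b} | 1 pending]
  clash: List List a vs (List d -> d)

Answer: FAIL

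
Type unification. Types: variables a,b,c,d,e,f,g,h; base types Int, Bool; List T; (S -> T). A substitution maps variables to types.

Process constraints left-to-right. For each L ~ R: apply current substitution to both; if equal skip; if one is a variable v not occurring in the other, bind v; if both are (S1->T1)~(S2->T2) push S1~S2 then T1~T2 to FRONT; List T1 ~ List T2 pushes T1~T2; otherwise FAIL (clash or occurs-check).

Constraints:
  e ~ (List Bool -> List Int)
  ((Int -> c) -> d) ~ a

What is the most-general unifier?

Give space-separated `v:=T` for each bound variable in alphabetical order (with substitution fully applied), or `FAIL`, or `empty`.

Answer: a:=((Int -> c) -> d) e:=(List Bool -> List Int)

Derivation:
step 1: unify e ~ (List Bool -> List Int)  [subst: {-} | 1 pending]
  bind e := (List Bool -> List Int)
step 2: unify ((Int -> c) -> d) ~ a  [subst: {e:=(List Bool -> List Int)} | 0 pending]
  bind a := ((Int -> c) -> d)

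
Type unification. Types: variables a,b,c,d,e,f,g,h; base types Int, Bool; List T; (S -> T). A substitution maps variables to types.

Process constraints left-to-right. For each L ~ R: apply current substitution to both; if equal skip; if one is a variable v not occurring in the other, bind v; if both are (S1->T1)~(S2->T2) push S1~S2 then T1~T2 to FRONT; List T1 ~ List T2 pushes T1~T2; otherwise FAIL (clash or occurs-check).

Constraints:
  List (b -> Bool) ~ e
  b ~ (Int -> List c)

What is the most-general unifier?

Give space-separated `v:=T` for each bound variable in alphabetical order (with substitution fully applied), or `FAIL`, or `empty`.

step 1: unify List (b -> Bool) ~ e  [subst: {-} | 1 pending]
  bind e := List (b -> Bool)
step 2: unify b ~ (Int -> List c)  [subst: {e:=List (b -> Bool)} | 0 pending]
  bind b := (Int -> List c)

Answer: b:=(Int -> List c) e:=List ((Int -> List c) -> Bool)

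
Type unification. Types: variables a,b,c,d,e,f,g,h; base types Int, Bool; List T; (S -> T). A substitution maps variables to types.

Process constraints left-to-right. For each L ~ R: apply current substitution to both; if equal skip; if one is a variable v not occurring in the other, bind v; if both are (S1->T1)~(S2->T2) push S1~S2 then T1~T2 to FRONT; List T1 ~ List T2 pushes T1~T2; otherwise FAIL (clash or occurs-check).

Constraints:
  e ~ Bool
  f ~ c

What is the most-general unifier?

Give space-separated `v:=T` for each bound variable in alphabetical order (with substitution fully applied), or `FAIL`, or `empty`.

step 1: unify e ~ Bool  [subst: {-} | 1 pending]
  bind e := Bool
step 2: unify f ~ c  [subst: {e:=Bool} | 0 pending]
  bind f := c

Answer: e:=Bool f:=c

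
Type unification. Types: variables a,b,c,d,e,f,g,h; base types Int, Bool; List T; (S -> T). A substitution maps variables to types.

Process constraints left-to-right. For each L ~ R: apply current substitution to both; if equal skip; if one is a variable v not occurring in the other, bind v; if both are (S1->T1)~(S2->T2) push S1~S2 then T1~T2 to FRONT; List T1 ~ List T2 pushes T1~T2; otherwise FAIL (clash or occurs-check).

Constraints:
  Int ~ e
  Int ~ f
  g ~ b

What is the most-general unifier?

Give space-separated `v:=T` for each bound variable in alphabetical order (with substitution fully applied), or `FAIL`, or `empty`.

Answer: e:=Int f:=Int g:=b

Derivation:
step 1: unify Int ~ e  [subst: {-} | 2 pending]
  bind e := Int
step 2: unify Int ~ f  [subst: {e:=Int} | 1 pending]
  bind f := Int
step 3: unify g ~ b  [subst: {e:=Int, f:=Int} | 0 pending]
  bind g := b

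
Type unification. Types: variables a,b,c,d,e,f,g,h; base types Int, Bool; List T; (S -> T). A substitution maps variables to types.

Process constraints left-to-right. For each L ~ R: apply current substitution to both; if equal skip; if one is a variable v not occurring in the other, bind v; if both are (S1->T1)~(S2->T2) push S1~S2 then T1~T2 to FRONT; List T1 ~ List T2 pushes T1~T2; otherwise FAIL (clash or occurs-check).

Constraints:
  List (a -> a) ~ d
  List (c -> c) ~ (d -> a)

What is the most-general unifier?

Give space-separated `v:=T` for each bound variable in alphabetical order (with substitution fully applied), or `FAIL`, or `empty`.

step 1: unify List (a -> a) ~ d  [subst: {-} | 1 pending]
  bind d := List (a -> a)
step 2: unify List (c -> c) ~ (List (a -> a) -> a)  [subst: {d:=List (a -> a)} | 0 pending]
  clash: List (c -> c) vs (List (a -> a) -> a)

Answer: FAIL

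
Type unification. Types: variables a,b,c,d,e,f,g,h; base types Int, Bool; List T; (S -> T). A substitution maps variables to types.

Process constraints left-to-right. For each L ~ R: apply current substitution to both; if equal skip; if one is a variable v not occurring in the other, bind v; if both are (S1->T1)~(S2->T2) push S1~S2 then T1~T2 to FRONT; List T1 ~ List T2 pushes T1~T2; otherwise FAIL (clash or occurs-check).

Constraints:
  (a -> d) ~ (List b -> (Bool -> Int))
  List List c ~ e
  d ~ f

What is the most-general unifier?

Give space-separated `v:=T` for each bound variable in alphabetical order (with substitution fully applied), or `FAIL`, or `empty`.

Answer: a:=List b d:=(Bool -> Int) e:=List List c f:=(Bool -> Int)

Derivation:
step 1: unify (a -> d) ~ (List b -> (Bool -> Int))  [subst: {-} | 2 pending]
  -> decompose arrow: push a~List b, d~(Bool -> Int)
step 2: unify a ~ List b  [subst: {-} | 3 pending]
  bind a := List b
step 3: unify d ~ (Bool -> Int)  [subst: {a:=List b} | 2 pending]
  bind d := (Bool -> Int)
step 4: unify List List c ~ e  [subst: {a:=List b, d:=(Bool -> Int)} | 1 pending]
  bind e := List List c
step 5: unify (Bool -> Int) ~ f  [subst: {a:=List b, d:=(Bool -> Int), e:=List List c} | 0 pending]
  bind f := (Bool -> Int)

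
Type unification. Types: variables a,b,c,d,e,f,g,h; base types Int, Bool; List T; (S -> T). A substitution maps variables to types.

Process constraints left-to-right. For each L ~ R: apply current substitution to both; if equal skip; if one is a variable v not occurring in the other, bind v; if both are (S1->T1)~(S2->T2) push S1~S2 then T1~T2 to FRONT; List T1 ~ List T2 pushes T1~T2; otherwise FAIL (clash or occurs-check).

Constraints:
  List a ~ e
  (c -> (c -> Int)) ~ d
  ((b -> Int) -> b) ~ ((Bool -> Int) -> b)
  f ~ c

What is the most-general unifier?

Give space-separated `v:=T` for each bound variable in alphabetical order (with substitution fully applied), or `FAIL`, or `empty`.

Answer: b:=Bool d:=(c -> (c -> Int)) e:=List a f:=c

Derivation:
step 1: unify List a ~ e  [subst: {-} | 3 pending]
  bind e := List a
step 2: unify (c -> (c -> Int)) ~ d  [subst: {e:=List a} | 2 pending]
  bind d := (c -> (c -> Int))
step 3: unify ((b -> Int) -> b) ~ ((Bool -> Int) -> b)  [subst: {e:=List a, d:=(c -> (c -> Int))} | 1 pending]
  -> decompose arrow: push (b -> Int)~(Bool -> Int), b~b
step 4: unify (b -> Int) ~ (Bool -> Int)  [subst: {e:=List a, d:=(c -> (c -> Int))} | 2 pending]
  -> decompose arrow: push b~Bool, Int~Int
step 5: unify b ~ Bool  [subst: {e:=List a, d:=(c -> (c -> Int))} | 3 pending]
  bind b := Bool
step 6: unify Int ~ Int  [subst: {e:=List a, d:=(c -> (c -> Int)), b:=Bool} | 2 pending]
  -> identical, skip
step 7: unify Bool ~ Bool  [subst: {e:=List a, d:=(c -> (c -> Int)), b:=Bool} | 1 pending]
  -> identical, skip
step 8: unify f ~ c  [subst: {e:=List a, d:=(c -> (c -> Int)), b:=Bool} | 0 pending]
  bind f := c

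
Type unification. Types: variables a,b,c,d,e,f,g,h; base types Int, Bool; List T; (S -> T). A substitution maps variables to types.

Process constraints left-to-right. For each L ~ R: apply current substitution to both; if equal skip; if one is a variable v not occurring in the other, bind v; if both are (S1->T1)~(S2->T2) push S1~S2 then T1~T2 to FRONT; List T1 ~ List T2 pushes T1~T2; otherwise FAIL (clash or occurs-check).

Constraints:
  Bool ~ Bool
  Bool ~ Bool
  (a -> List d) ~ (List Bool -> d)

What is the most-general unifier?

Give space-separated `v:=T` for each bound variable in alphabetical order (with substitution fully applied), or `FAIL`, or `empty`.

Answer: FAIL

Derivation:
step 1: unify Bool ~ Bool  [subst: {-} | 2 pending]
  -> identical, skip
step 2: unify Bool ~ Bool  [subst: {-} | 1 pending]
  -> identical, skip
step 3: unify (a -> List d) ~ (List Bool -> d)  [subst: {-} | 0 pending]
  -> decompose arrow: push a~List Bool, List d~d
step 4: unify a ~ List Bool  [subst: {-} | 1 pending]
  bind a := List Bool
step 5: unify List d ~ d  [subst: {a:=List Bool} | 0 pending]
  occurs-check fail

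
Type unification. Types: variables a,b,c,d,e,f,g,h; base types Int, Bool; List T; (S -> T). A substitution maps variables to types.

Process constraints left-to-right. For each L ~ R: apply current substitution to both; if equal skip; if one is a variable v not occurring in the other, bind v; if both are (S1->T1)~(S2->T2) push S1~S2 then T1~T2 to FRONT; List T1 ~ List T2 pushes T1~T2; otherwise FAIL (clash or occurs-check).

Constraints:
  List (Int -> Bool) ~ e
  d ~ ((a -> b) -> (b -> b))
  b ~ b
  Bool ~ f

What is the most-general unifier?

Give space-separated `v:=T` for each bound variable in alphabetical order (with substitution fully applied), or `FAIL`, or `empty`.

step 1: unify List (Int -> Bool) ~ e  [subst: {-} | 3 pending]
  bind e := List (Int -> Bool)
step 2: unify d ~ ((a -> b) -> (b -> b))  [subst: {e:=List (Int -> Bool)} | 2 pending]
  bind d := ((a -> b) -> (b -> b))
step 3: unify b ~ b  [subst: {e:=List (Int -> Bool), d:=((a -> b) -> (b -> b))} | 1 pending]
  -> identical, skip
step 4: unify Bool ~ f  [subst: {e:=List (Int -> Bool), d:=((a -> b) -> (b -> b))} | 0 pending]
  bind f := Bool

Answer: d:=((a -> b) -> (b -> b)) e:=List (Int -> Bool) f:=Bool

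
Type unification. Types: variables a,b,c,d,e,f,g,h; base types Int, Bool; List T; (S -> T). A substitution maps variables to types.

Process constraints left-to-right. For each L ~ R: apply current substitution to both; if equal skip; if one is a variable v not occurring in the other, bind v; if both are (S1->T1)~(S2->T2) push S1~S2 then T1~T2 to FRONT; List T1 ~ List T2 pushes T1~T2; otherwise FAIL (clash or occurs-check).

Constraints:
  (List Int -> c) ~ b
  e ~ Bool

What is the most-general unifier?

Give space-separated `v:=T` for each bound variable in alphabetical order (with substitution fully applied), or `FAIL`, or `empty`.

Answer: b:=(List Int -> c) e:=Bool

Derivation:
step 1: unify (List Int -> c) ~ b  [subst: {-} | 1 pending]
  bind b := (List Int -> c)
step 2: unify e ~ Bool  [subst: {b:=(List Int -> c)} | 0 pending]
  bind e := Bool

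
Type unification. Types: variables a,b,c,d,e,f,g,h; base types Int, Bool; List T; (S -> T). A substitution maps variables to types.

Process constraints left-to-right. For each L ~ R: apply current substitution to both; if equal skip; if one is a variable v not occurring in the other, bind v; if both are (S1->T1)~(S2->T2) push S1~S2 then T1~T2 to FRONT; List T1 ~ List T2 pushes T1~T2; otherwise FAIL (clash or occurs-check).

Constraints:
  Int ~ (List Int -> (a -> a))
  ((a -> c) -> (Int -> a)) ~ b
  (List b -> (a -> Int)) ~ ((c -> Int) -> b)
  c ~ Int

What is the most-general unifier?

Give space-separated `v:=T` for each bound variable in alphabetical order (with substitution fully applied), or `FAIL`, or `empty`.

Answer: FAIL

Derivation:
step 1: unify Int ~ (List Int -> (a -> a))  [subst: {-} | 3 pending]
  clash: Int vs (List Int -> (a -> a))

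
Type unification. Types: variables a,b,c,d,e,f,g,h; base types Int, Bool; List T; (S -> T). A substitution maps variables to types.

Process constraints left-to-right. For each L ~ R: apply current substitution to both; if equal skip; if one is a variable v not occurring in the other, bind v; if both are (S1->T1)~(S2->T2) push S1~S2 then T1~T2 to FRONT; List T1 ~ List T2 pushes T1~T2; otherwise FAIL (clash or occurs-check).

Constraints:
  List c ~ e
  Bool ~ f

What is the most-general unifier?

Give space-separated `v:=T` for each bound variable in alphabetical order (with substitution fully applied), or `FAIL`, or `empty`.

Answer: e:=List c f:=Bool

Derivation:
step 1: unify List c ~ e  [subst: {-} | 1 pending]
  bind e := List c
step 2: unify Bool ~ f  [subst: {e:=List c} | 0 pending]
  bind f := Bool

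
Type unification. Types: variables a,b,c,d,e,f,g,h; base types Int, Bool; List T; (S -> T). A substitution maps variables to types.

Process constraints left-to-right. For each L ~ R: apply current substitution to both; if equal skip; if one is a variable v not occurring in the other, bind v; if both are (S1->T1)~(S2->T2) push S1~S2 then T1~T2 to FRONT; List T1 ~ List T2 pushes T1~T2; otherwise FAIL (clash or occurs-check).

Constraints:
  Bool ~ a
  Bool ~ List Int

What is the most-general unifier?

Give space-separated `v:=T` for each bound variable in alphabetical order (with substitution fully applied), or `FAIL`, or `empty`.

Answer: FAIL

Derivation:
step 1: unify Bool ~ a  [subst: {-} | 1 pending]
  bind a := Bool
step 2: unify Bool ~ List Int  [subst: {a:=Bool} | 0 pending]
  clash: Bool vs List Int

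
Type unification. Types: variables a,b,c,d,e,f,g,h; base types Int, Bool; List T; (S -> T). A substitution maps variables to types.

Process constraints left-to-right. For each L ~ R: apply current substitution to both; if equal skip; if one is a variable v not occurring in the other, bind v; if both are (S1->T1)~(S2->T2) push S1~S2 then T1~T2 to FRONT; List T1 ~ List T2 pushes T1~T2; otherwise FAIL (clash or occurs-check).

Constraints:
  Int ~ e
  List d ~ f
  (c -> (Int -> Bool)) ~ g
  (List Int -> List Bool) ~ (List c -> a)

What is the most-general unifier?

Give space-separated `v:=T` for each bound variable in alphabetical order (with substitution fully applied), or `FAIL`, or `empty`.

Answer: a:=List Bool c:=Int e:=Int f:=List d g:=(Int -> (Int -> Bool))

Derivation:
step 1: unify Int ~ e  [subst: {-} | 3 pending]
  bind e := Int
step 2: unify List d ~ f  [subst: {e:=Int} | 2 pending]
  bind f := List d
step 3: unify (c -> (Int -> Bool)) ~ g  [subst: {e:=Int, f:=List d} | 1 pending]
  bind g := (c -> (Int -> Bool))
step 4: unify (List Int -> List Bool) ~ (List c -> a)  [subst: {e:=Int, f:=List d, g:=(c -> (Int -> Bool))} | 0 pending]
  -> decompose arrow: push List Int~List c, List Bool~a
step 5: unify List Int ~ List c  [subst: {e:=Int, f:=List d, g:=(c -> (Int -> Bool))} | 1 pending]
  -> decompose List: push Int~c
step 6: unify Int ~ c  [subst: {e:=Int, f:=List d, g:=(c -> (Int -> Bool))} | 1 pending]
  bind c := Int
step 7: unify List Bool ~ a  [subst: {e:=Int, f:=List d, g:=(c -> (Int -> Bool)), c:=Int} | 0 pending]
  bind a := List Bool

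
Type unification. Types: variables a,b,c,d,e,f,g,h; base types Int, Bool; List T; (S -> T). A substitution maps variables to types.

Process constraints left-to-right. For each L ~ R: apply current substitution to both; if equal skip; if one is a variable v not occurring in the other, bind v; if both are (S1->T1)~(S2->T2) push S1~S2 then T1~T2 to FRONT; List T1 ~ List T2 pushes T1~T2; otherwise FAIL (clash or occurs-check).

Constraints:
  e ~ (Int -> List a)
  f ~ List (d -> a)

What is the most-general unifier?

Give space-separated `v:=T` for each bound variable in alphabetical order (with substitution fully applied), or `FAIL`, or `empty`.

Answer: e:=(Int -> List a) f:=List (d -> a)

Derivation:
step 1: unify e ~ (Int -> List a)  [subst: {-} | 1 pending]
  bind e := (Int -> List a)
step 2: unify f ~ List (d -> a)  [subst: {e:=(Int -> List a)} | 0 pending]
  bind f := List (d -> a)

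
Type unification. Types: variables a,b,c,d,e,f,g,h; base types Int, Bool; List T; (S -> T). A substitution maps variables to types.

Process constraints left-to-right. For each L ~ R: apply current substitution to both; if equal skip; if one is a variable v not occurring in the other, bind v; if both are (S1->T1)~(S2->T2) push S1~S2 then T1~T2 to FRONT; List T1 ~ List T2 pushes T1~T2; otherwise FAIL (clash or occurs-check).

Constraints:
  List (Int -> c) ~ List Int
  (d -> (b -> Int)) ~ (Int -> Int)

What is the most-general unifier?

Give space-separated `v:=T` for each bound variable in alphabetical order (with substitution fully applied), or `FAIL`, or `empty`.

Answer: FAIL

Derivation:
step 1: unify List (Int -> c) ~ List Int  [subst: {-} | 1 pending]
  -> decompose List: push (Int -> c)~Int
step 2: unify (Int -> c) ~ Int  [subst: {-} | 1 pending]
  clash: (Int -> c) vs Int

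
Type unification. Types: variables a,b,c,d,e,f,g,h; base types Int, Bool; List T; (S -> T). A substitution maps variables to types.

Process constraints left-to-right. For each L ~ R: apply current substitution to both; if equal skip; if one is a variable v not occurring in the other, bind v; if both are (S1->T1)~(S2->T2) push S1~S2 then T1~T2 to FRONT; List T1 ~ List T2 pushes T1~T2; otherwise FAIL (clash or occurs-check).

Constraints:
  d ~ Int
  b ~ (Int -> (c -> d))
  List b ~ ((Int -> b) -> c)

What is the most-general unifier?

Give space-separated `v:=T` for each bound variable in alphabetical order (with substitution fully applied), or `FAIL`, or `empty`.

Answer: FAIL

Derivation:
step 1: unify d ~ Int  [subst: {-} | 2 pending]
  bind d := Int
step 2: unify b ~ (Int -> (c -> Int))  [subst: {d:=Int} | 1 pending]
  bind b := (Int -> (c -> Int))
step 3: unify List (Int -> (c -> Int)) ~ ((Int -> (Int -> (c -> Int))) -> c)  [subst: {d:=Int, b:=(Int -> (c -> Int))} | 0 pending]
  clash: List (Int -> (c -> Int)) vs ((Int -> (Int -> (c -> Int))) -> c)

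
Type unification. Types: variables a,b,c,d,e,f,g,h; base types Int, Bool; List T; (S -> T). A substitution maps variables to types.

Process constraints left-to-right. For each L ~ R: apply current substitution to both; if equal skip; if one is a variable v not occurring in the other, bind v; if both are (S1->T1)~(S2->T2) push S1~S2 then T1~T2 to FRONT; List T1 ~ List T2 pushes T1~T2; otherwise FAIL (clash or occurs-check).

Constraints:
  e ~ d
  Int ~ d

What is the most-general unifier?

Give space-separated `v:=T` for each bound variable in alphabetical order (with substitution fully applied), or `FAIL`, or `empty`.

step 1: unify e ~ d  [subst: {-} | 1 pending]
  bind e := d
step 2: unify Int ~ d  [subst: {e:=d} | 0 pending]
  bind d := Int

Answer: d:=Int e:=Int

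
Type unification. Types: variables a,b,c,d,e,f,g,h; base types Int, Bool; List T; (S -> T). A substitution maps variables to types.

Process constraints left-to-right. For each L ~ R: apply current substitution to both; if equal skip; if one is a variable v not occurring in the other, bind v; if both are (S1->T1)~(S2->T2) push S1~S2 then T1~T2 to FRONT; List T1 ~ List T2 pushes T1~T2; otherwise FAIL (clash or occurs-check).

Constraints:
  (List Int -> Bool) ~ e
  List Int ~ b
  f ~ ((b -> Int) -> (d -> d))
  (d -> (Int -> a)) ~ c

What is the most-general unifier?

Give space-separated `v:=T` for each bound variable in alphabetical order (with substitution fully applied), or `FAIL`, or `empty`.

Answer: b:=List Int c:=(d -> (Int -> a)) e:=(List Int -> Bool) f:=((List Int -> Int) -> (d -> d))

Derivation:
step 1: unify (List Int -> Bool) ~ e  [subst: {-} | 3 pending]
  bind e := (List Int -> Bool)
step 2: unify List Int ~ b  [subst: {e:=(List Int -> Bool)} | 2 pending]
  bind b := List Int
step 3: unify f ~ ((List Int -> Int) -> (d -> d))  [subst: {e:=(List Int -> Bool), b:=List Int} | 1 pending]
  bind f := ((List Int -> Int) -> (d -> d))
step 4: unify (d -> (Int -> a)) ~ c  [subst: {e:=(List Int -> Bool), b:=List Int, f:=((List Int -> Int) -> (d -> d))} | 0 pending]
  bind c := (d -> (Int -> a))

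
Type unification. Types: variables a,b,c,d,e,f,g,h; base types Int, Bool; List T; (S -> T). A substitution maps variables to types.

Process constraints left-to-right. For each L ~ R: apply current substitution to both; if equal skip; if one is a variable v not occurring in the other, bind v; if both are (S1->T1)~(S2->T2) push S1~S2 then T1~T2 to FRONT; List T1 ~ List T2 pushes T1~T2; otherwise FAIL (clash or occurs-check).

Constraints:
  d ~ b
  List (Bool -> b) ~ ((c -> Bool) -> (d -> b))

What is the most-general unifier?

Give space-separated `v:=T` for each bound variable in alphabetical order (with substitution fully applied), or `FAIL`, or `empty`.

step 1: unify d ~ b  [subst: {-} | 1 pending]
  bind d := b
step 2: unify List (Bool -> b) ~ ((c -> Bool) -> (b -> b))  [subst: {d:=b} | 0 pending]
  clash: List (Bool -> b) vs ((c -> Bool) -> (b -> b))

Answer: FAIL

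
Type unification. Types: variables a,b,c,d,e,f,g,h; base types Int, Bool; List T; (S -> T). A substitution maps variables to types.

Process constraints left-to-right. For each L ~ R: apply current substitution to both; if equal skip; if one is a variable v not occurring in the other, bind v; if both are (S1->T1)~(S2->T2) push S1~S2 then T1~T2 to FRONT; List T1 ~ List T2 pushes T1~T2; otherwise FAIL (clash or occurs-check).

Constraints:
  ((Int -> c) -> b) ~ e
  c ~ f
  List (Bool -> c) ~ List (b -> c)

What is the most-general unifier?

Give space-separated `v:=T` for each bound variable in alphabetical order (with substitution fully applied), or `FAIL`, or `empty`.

Answer: b:=Bool c:=f e:=((Int -> f) -> Bool)

Derivation:
step 1: unify ((Int -> c) -> b) ~ e  [subst: {-} | 2 pending]
  bind e := ((Int -> c) -> b)
step 2: unify c ~ f  [subst: {e:=((Int -> c) -> b)} | 1 pending]
  bind c := f
step 3: unify List (Bool -> f) ~ List (b -> f)  [subst: {e:=((Int -> c) -> b), c:=f} | 0 pending]
  -> decompose List: push (Bool -> f)~(b -> f)
step 4: unify (Bool -> f) ~ (b -> f)  [subst: {e:=((Int -> c) -> b), c:=f} | 0 pending]
  -> decompose arrow: push Bool~b, f~f
step 5: unify Bool ~ b  [subst: {e:=((Int -> c) -> b), c:=f} | 1 pending]
  bind b := Bool
step 6: unify f ~ f  [subst: {e:=((Int -> c) -> b), c:=f, b:=Bool} | 0 pending]
  -> identical, skip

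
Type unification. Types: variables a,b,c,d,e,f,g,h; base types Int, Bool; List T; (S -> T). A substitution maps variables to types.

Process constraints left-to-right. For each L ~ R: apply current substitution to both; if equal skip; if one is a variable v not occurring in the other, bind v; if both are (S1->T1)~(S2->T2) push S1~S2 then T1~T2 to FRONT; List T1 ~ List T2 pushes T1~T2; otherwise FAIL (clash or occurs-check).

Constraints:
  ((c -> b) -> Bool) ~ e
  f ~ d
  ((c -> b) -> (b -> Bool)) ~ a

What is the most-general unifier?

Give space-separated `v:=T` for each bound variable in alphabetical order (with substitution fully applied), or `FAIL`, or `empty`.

Answer: a:=((c -> b) -> (b -> Bool)) e:=((c -> b) -> Bool) f:=d

Derivation:
step 1: unify ((c -> b) -> Bool) ~ e  [subst: {-} | 2 pending]
  bind e := ((c -> b) -> Bool)
step 2: unify f ~ d  [subst: {e:=((c -> b) -> Bool)} | 1 pending]
  bind f := d
step 3: unify ((c -> b) -> (b -> Bool)) ~ a  [subst: {e:=((c -> b) -> Bool), f:=d} | 0 pending]
  bind a := ((c -> b) -> (b -> Bool))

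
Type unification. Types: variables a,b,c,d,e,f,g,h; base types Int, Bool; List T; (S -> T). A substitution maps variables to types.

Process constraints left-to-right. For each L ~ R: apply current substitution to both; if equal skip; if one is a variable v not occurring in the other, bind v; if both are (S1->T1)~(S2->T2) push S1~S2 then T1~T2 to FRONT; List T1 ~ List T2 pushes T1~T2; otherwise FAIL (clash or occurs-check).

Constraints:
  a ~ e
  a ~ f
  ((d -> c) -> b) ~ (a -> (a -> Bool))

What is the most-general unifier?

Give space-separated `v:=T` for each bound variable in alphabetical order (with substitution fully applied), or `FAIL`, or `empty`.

step 1: unify a ~ e  [subst: {-} | 2 pending]
  bind a := e
step 2: unify e ~ f  [subst: {a:=e} | 1 pending]
  bind e := f
step 3: unify ((d -> c) -> b) ~ (f -> (f -> Bool))  [subst: {a:=e, e:=f} | 0 pending]
  -> decompose arrow: push (d -> c)~f, b~(f -> Bool)
step 4: unify (d -> c) ~ f  [subst: {a:=e, e:=f} | 1 pending]
  bind f := (d -> c)
step 5: unify b ~ ((d -> c) -> Bool)  [subst: {a:=e, e:=f, f:=(d -> c)} | 0 pending]
  bind b := ((d -> c) -> Bool)

Answer: a:=(d -> c) b:=((d -> c) -> Bool) e:=(d -> c) f:=(d -> c)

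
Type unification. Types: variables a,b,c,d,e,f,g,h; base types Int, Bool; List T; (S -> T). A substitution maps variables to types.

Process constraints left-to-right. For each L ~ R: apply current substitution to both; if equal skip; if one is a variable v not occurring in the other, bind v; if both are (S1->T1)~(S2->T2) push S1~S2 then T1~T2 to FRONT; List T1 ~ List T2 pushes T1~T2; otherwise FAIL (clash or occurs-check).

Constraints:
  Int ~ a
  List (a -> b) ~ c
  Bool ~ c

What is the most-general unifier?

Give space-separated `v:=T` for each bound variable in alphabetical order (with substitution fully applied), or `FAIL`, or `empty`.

Answer: FAIL

Derivation:
step 1: unify Int ~ a  [subst: {-} | 2 pending]
  bind a := Int
step 2: unify List (Int -> b) ~ c  [subst: {a:=Int} | 1 pending]
  bind c := List (Int -> b)
step 3: unify Bool ~ List (Int -> b)  [subst: {a:=Int, c:=List (Int -> b)} | 0 pending]
  clash: Bool vs List (Int -> b)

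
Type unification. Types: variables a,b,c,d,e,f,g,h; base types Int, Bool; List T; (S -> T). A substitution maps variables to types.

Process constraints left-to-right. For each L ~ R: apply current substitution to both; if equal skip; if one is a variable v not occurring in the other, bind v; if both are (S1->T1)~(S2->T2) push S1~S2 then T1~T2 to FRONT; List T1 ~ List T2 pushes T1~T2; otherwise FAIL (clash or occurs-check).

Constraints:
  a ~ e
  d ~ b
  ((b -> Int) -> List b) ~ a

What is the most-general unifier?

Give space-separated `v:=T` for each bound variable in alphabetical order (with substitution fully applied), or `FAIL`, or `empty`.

step 1: unify a ~ e  [subst: {-} | 2 pending]
  bind a := e
step 2: unify d ~ b  [subst: {a:=e} | 1 pending]
  bind d := b
step 3: unify ((b -> Int) -> List b) ~ e  [subst: {a:=e, d:=b} | 0 pending]
  bind e := ((b -> Int) -> List b)

Answer: a:=((b -> Int) -> List b) d:=b e:=((b -> Int) -> List b)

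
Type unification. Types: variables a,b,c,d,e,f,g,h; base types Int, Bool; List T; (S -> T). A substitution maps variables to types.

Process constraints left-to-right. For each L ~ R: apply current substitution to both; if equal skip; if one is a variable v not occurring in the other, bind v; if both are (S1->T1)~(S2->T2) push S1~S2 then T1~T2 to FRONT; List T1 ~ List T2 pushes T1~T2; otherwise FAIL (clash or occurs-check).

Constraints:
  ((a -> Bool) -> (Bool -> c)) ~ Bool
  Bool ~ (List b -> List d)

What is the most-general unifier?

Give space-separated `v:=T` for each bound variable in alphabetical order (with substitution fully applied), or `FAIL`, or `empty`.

step 1: unify ((a -> Bool) -> (Bool -> c)) ~ Bool  [subst: {-} | 1 pending]
  clash: ((a -> Bool) -> (Bool -> c)) vs Bool

Answer: FAIL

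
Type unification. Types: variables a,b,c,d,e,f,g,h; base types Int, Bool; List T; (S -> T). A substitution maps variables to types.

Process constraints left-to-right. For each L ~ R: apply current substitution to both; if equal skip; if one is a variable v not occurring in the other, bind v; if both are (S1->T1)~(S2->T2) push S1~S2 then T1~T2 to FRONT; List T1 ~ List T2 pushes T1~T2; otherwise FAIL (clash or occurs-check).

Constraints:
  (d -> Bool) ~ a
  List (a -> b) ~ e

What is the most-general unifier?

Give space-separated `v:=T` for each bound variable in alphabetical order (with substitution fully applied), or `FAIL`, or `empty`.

Answer: a:=(d -> Bool) e:=List ((d -> Bool) -> b)

Derivation:
step 1: unify (d -> Bool) ~ a  [subst: {-} | 1 pending]
  bind a := (d -> Bool)
step 2: unify List ((d -> Bool) -> b) ~ e  [subst: {a:=(d -> Bool)} | 0 pending]
  bind e := List ((d -> Bool) -> b)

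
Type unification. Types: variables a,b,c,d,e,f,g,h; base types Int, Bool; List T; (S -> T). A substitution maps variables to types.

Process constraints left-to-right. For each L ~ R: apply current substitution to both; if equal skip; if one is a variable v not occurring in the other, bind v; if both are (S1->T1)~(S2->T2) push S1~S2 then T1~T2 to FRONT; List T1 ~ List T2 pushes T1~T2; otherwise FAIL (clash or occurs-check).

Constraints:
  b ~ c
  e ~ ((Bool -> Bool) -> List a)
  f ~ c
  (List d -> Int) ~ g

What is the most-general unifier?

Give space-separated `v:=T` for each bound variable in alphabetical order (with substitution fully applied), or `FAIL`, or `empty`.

step 1: unify b ~ c  [subst: {-} | 3 pending]
  bind b := c
step 2: unify e ~ ((Bool -> Bool) -> List a)  [subst: {b:=c} | 2 pending]
  bind e := ((Bool -> Bool) -> List a)
step 3: unify f ~ c  [subst: {b:=c, e:=((Bool -> Bool) -> List a)} | 1 pending]
  bind f := c
step 4: unify (List d -> Int) ~ g  [subst: {b:=c, e:=((Bool -> Bool) -> List a), f:=c} | 0 pending]
  bind g := (List d -> Int)

Answer: b:=c e:=((Bool -> Bool) -> List a) f:=c g:=(List d -> Int)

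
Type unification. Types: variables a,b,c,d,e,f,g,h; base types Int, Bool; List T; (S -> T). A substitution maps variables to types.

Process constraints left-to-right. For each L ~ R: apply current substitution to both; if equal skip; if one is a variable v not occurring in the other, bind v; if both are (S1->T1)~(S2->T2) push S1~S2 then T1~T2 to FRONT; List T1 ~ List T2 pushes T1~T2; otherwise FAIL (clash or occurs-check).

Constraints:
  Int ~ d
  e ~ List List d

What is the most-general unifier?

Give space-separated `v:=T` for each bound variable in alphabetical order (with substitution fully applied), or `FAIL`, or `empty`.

Answer: d:=Int e:=List List Int

Derivation:
step 1: unify Int ~ d  [subst: {-} | 1 pending]
  bind d := Int
step 2: unify e ~ List List Int  [subst: {d:=Int} | 0 pending]
  bind e := List List Int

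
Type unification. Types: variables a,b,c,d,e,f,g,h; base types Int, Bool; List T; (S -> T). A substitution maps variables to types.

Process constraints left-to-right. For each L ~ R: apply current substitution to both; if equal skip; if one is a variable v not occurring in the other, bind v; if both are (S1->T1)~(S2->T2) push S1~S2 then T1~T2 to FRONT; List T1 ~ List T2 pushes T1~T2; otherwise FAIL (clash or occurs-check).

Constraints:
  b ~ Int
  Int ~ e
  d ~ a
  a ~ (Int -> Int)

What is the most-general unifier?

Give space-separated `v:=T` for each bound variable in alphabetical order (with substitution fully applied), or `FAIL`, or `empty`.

step 1: unify b ~ Int  [subst: {-} | 3 pending]
  bind b := Int
step 2: unify Int ~ e  [subst: {b:=Int} | 2 pending]
  bind e := Int
step 3: unify d ~ a  [subst: {b:=Int, e:=Int} | 1 pending]
  bind d := a
step 4: unify a ~ (Int -> Int)  [subst: {b:=Int, e:=Int, d:=a} | 0 pending]
  bind a := (Int -> Int)

Answer: a:=(Int -> Int) b:=Int d:=(Int -> Int) e:=Int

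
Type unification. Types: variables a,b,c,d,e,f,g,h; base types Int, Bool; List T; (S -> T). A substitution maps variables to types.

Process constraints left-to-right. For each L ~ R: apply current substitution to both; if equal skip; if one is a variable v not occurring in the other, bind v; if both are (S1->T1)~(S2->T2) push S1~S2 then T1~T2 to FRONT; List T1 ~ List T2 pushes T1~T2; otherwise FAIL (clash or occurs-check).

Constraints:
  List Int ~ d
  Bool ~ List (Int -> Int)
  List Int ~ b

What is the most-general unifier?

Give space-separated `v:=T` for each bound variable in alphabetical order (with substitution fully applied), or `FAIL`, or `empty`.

Answer: FAIL

Derivation:
step 1: unify List Int ~ d  [subst: {-} | 2 pending]
  bind d := List Int
step 2: unify Bool ~ List (Int -> Int)  [subst: {d:=List Int} | 1 pending]
  clash: Bool vs List (Int -> Int)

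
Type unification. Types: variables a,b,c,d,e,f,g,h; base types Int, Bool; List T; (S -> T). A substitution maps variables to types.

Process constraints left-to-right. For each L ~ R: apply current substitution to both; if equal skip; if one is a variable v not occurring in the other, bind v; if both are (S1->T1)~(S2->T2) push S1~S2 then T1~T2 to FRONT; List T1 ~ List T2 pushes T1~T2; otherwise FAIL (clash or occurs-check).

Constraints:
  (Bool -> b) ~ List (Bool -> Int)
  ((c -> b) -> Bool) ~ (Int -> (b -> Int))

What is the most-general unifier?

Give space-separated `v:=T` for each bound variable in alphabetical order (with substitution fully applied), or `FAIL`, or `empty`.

Answer: FAIL

Derivation:
step 1: unify (Bool -> b) ~ List (Bool -> Int)  [subst: {-} | 1 pending]
  clash: (Bool -> b) vs List (Bool -> Int)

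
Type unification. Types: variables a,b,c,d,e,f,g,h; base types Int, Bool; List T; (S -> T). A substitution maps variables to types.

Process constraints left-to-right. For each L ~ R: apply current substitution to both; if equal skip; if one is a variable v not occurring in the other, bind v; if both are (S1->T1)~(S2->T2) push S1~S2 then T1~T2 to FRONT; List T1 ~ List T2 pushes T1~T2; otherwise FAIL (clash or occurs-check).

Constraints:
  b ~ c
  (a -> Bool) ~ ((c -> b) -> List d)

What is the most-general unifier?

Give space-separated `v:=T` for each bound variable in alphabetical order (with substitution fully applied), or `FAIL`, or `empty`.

step 1: unify b ~ c  [subst: {-} | 1 pending]
  bind b := c
step 2: unify (a -> Bool) ~ ((c -> c) -> List d)  [subst: {b:=c} | 0 pending]
  -> decompose arrow: push a~(c -> c), Bool~List d
step 3: unify a ~ (c -> c)  [subst: {b:=c} | 1 pending]
  bind a := (c -> c)
step 4: unify Bool ~ List d  [subst: {b:=c, a:=(c -> c)} | 0 pending]
  clash: Bool vs List d

Answer: FAIL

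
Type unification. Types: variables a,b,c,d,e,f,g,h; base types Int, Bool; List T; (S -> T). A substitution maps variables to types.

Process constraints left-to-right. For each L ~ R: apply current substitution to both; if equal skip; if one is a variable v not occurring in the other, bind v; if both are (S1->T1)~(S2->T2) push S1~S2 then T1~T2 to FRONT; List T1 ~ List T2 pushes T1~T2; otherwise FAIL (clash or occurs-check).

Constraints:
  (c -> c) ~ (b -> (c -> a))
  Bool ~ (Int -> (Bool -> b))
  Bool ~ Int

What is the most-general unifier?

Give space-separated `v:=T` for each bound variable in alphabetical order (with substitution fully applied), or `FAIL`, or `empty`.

Answer: FAIL

Derivation:
step 1: unify (c -> c) ~ (b -> (c -> a))  [subst: {-} | 2 pending]
  -> decompose arrow: push c~b, c~(c -> a)
step 2: unify c ~ b  [subst: {-} | 3 pending]
  bind c := b
step 3: unify b ~ (b -> a)  [subst: {c:=b} | 2 pending]
  occurs-check fail: b in (b -> a)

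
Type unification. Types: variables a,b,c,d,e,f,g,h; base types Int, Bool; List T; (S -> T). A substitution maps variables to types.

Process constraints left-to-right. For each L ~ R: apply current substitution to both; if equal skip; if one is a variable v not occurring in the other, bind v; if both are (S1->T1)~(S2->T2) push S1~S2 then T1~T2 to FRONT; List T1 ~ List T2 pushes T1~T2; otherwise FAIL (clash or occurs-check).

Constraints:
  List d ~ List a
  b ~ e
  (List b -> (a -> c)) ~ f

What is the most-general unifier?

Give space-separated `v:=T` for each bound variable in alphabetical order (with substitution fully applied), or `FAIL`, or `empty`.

Answer: b:=e d:=a f:=(List e -> (a -> c))

Derivation:
step 1: unify List d ~ List a  [subst: {-} | 2 pending]
  -> decompose List: push d~a
step 2: unify d ~ a  [subst: {-} | 2 pending]
  bind d := a
step 3: unify b ~ e  [subst: {d:=a} | 1 pending]
  bind b := e
step 4: unify (List e -> (a -> c)) ~ f  [subst: {d:=a, b:=e} | 0 pending]
  bind f := (List e -> (a -> c))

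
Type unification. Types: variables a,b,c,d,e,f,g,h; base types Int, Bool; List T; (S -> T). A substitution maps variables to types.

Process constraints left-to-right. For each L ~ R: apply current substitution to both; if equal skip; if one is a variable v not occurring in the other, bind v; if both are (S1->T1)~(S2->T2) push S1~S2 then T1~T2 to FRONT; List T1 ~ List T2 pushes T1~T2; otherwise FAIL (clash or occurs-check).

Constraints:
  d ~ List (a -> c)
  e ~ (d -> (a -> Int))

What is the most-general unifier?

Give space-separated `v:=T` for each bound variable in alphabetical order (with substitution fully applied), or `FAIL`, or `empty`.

Answer: d:=List (a -> c) e:=(List (a -> c) -> (a -> Int))

Derivation:
step 1: unify d ~ List (a -> c)  [subst: {-} | 1 pending]
  bind d := List (a -> c)
step 2: unify e ~ (List (a -> c) -> (a -> Int))  [subst: {d:=List (a -> c)} | 0 pending]
  bind e := (List (a -> c) -> (a -> Int))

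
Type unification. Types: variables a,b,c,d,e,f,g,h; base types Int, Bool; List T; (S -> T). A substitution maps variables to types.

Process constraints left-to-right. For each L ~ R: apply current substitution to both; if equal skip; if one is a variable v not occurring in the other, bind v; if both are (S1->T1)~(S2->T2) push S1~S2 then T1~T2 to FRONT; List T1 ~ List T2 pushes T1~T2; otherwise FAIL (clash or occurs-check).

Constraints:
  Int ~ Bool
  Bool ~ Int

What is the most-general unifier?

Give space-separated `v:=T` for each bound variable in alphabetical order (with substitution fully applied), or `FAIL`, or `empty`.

step 1: unify Int ~ Bool  [subst: {-} | 1 pending]
  clash: Int vs Bool

Answer: FAIL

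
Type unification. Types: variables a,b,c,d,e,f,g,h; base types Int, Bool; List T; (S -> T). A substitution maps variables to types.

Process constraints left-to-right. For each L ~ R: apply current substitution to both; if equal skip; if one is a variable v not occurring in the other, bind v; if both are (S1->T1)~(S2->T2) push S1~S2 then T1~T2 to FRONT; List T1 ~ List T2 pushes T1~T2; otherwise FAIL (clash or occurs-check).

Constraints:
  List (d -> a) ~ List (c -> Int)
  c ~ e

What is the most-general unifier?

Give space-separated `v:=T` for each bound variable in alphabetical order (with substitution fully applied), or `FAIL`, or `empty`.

step 1: unify List (d -> a) ~ List (c -> Int)  [subst: {-} | 1 pending]
  -> decompose List: push (d -> a)~(c -> Int)
step 2: unify (d -> a) ~ (c -> Int)  [subst: {-} | 1 pending]
  -> decompose arrow: push d~c, a~Int
step 3: unify d ~ c  [subst: {-} | 2 pending]
  bind d := c
step 4: unify a ~ Int  [subst: {d:=c} | 1 pending]
  bind a := Int
step 5: unify c ~ e  [subst: {d:=c, a:=Int} | 0 pending]
  bind c := e

Answer: a:=Int c:=e d:=e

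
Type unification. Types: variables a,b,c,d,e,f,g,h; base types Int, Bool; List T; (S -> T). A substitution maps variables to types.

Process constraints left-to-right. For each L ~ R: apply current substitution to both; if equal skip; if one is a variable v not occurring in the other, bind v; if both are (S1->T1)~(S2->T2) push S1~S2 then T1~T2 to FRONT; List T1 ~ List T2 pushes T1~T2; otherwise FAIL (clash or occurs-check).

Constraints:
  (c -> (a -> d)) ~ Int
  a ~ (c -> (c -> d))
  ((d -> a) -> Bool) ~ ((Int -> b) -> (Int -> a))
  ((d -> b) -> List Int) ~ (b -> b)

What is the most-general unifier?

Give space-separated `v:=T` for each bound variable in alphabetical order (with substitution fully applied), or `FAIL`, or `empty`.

step 1: unify (c -> (a -> d)) ~ Int  [subst: {-} | 3 pending]
  clash: (c -> (a -> d)) vs Int

Answer: FAIL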